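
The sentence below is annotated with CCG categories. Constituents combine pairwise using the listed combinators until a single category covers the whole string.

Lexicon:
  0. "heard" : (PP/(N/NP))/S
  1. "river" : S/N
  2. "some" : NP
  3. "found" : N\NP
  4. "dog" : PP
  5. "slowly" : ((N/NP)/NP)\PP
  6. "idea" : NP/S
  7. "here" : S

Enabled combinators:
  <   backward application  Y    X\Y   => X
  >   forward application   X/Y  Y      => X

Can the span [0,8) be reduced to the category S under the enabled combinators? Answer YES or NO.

NO

(PP/(N/NP))/S S/N NP N\NP PP ((N/NP)/NP)\PP NP/S S
CKY chart[0,8] = {PP}; S ∉ chart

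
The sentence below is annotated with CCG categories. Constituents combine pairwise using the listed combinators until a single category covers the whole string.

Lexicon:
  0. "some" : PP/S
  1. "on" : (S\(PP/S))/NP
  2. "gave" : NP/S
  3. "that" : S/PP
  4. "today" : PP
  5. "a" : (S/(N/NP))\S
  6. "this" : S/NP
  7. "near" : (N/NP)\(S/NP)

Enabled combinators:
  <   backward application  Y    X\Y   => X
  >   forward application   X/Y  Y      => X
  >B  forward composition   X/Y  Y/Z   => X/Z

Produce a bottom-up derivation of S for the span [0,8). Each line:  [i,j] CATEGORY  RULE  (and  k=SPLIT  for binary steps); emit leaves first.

[0,8] S   >
  [0,6] S/(N/NP)   <
    [0,5] S   <
      [0,1] "some" : PP/S
      [1,5] S\(PP/S)   >
        [1,2] "on" : (S\(PP/S))/NP
        [2,5] NP   >
          [2,4] NP/PP   >B
            [2,3] "gave" : NP/S
            [3,4] "that" : S/PP
          [4,5] "today" : PP
    [5,6] "a" : (S/(N/NP))\S
  [6,8] N/NP   <
    [6,7] "this" : S/NP
    [7,8] "near" : (N/NP)\(S/NP)

[0,1] PP/S  lex  "some"
[1,2] (S\(PP/S))/NP  lex  "on"
[2,3] NP/S  lex  "gave"
[3,4] S/PP  lex  "that"
[2,4] NP/PP  >B  k=3
[4,5] PP  lex  "today"
[2,5] NP  >  k=4
[1,5] S\(PP/S)  >  k=2
[0,5] S  <  k=1
[5,6] (S/(N/NP))\S  lex  "a"
[0,6] S/(N/NP)  <  k=5
[6,7] S/NP  lex  "this"
[7,8] (N/NP)\(S/NP)  lex  "near"
[6,8] N/NP  <  k=7
[0,8] S  >  k=6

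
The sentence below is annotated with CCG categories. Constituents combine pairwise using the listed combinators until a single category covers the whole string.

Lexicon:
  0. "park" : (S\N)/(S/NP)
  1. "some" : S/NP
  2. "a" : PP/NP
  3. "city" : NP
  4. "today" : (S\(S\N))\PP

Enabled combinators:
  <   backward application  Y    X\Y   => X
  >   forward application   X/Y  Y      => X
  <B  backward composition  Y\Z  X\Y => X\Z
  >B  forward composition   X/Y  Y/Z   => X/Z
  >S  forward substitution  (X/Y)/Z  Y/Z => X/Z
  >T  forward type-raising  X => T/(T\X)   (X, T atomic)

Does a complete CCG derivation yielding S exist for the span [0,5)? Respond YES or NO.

[0,5] S   <
  [0,2] S\N   >
    [0,1] "park" : (S\N)/(S/NP)
    [1,2] "some" : S/NP
  [2,5] S\(S\N)   <
    [2,4] PP   >
      [2,3] "a" : PP/NP
      [3,4] "city" : NP
    [4,5] "today" : (S\(S\N))\PP

YES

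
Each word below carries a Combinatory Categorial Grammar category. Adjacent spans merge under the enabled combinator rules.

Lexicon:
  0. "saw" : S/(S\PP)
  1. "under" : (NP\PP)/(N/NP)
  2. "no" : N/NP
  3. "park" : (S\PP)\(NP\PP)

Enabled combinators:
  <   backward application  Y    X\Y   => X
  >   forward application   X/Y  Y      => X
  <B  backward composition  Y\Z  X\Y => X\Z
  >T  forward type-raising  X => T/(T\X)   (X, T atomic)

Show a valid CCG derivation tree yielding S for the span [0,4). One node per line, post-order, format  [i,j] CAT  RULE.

[0,1] S/(S\PP)  lex  "saw"
[1,2] (NP\PP)/(N/NP)  lex  "under"
[2,3] N/NP  lex  "no"
[1,3] NP\PP  >  k=2
[3,4] (S\PP)\(NP\PP)  lex  "park"
[1,4] S\PP  <  k=3
[0,4] S  >  k=1

[0,4] S   >
  [0,1] "saw" : S/(S\PP)
  [1,4] S\PP   <
    [1,3] NP\PP   >
      [1,2] "under" : (NP\PP)/(N/NP)
      [2,3] "no" : N/NP
    [3,4] "park" : (S\PP)\(NP\PP)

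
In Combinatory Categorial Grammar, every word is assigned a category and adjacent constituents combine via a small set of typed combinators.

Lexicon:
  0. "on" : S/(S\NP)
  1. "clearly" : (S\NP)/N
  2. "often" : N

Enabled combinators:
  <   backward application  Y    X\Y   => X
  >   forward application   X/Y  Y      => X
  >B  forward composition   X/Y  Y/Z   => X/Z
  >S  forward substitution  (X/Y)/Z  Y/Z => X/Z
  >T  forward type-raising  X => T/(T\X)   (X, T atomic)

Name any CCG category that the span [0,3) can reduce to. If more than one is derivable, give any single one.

S

[0,3] S   >
  [0,1] "on" : S/(S\NP)
  [1,3] S\NP   >
    [1,2] "clearly" : (S\NP)/N
    [2,3] "often" : N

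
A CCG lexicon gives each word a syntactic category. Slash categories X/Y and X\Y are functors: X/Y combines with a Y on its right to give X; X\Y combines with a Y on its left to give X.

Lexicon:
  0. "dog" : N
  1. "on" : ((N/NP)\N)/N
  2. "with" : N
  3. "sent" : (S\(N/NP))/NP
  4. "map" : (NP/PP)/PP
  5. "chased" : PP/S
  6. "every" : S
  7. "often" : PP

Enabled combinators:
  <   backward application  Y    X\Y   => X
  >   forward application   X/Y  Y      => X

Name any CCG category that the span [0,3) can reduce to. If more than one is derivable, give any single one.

[0,8] S   <
  [0,3] N/NP   <
    [0,1] "dog" : N
    [1,3] (N/NP)\N   >
      [1,2] "on" : ((N/NP)\N)/N
      [2,3] "with" : N
  [3,8] S\(N/NP)   >
    [3,4] "sent" : (S\(N/NP))/NP
    [4,8] NP   >
      [4,7] NP/PP   >
        [4,5] "map" : (NP/PP)/PP
        [5,7] PP   >
          [5,6] "chased" : PP/S
          [6,7] "every" : S
      [7,8] "often" : PP

N/NP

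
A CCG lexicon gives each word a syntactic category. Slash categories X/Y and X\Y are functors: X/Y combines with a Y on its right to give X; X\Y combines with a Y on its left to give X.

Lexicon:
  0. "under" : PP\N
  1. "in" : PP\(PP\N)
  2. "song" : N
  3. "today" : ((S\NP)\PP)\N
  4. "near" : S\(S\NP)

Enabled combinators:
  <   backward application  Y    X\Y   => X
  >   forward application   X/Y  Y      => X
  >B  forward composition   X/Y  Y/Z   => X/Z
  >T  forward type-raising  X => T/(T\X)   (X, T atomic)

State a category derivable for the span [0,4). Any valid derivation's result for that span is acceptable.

S\NP

[0,5] S   <
  [0,4] S\NP   <
    [0,2] PP   <
      [0,1] "under" : PP\N
      [1,2] "in" : PP\(PP\N)
    [2,4] (S\NP)\PP   <
      [2,3] "song" : N
      [3,4] "today" : ((S\NP)\PP)\N
  [4,5] "near" : S\(S\NP)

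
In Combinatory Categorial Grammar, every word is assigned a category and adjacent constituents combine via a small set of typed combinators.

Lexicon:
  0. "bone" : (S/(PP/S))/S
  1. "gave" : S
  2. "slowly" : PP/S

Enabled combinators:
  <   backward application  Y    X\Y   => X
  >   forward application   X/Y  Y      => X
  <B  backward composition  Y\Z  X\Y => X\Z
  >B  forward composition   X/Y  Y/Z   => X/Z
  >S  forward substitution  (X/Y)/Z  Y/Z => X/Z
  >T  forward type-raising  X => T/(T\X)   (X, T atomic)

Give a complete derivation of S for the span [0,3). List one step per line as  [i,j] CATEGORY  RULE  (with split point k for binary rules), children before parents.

[0,3] S   >
  [0,2] S/(PP/S)   >
    [0,1] "bone" : (S/(PP/S))/S
    [1,2] "gave" : S
  [2,3] "slowly" : PP/S

[0,1] (S/(PP/S))/S  lex  "bone"
[1,2] S  lex  "gave"
[0,2] S/(PP/S)  >  k=1
[2,3] PP/S  lex  "slowly"
[0,3] S  >  k=2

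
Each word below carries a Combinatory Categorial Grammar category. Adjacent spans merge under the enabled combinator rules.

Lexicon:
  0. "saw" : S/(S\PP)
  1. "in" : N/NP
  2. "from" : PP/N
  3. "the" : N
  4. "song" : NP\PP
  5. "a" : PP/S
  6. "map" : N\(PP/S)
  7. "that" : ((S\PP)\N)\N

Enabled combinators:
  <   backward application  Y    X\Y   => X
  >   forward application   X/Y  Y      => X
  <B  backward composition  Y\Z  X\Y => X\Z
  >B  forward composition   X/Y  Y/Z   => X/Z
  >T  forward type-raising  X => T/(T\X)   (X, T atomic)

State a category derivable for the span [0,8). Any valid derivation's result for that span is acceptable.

[0,8] S   >
  [0,1] "saw" : S/(S\PP)
  [1,8] S\PP   <
    [1,5] N   >
      [1,2] "in" : N/NP
      [2,5] NP   <
        [2,4] PP   >
          [2,3] "from" : PP/N
          [3,4] "the" : N
        [4,5] "song" : NP\PP
    [5,8] (S\PP)\N   <
      [5,7] N   <
        [5,6] "a" : PP/S
        [6,7] "map" : N\(PP/S)
      [7,8] "that" : ((S\PP)\N)\N

S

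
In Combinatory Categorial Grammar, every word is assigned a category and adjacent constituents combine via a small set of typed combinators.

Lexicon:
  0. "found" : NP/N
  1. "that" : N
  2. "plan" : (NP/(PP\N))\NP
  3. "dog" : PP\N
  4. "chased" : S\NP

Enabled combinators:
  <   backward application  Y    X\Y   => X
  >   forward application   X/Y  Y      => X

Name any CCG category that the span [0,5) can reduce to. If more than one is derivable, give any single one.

S

[0,5] S   <
  [0,4] NP   >
    [0,3] NP/(PP\N)   <
      [0,2] NP   >
        [0,1] "found" : NP/N
        [1,2] "that" : N
      [2,3] "plan" : (NP/(PP\N))\NP
    [3,4] "dog" : PP\N
  [4,5] "chased" : S\NP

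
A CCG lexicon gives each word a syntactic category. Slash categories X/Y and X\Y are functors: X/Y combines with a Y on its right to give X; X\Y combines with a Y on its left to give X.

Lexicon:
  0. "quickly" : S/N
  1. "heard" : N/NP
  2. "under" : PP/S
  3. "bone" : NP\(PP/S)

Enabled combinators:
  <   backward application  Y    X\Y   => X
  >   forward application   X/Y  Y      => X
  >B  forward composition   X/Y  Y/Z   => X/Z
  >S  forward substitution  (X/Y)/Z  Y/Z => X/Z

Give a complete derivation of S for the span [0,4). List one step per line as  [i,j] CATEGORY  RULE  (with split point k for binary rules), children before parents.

[0,4] S   >
  [0,1] "quickly" : S/N
  [1,4] N   >
    [1,2] "heard" : N/NP
    [2,4] NP   <
      [2,3] "under" : PP/S
      [3,4] "bone" : NP\(PP/S)

[0,1] S/N  lex  "quickly"
[1,2] N/NP  lex  "heard"
[2,3] PP/S  lex  "under"
[3,4] NP\(PP/S)  lex  "bone"
[2,4] NP  <  k=3
[1,4] N  >  k=2
[0,4] S  >  k=1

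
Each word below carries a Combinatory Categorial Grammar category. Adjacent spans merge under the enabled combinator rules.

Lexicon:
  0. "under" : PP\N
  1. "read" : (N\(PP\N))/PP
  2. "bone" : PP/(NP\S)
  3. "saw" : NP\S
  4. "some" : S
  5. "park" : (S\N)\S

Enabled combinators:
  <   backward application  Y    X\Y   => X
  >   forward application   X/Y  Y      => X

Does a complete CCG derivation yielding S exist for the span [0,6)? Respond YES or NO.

[0,6] S   <
  [0,4] N   <
    [0,1] "under" : PP\N
    [1,4] N\(PP\N)   >
      [1,2] "read" : (N\(PP\N))/PP
      [2,4] PP   >
        [2,3] "bone" : PP/(NP\S)
        [3,4] "saw" : NP\S
  [4,6] S\N   <
    [4,5] "some" : S
    [5,6] "park" : (S\N)\S

YES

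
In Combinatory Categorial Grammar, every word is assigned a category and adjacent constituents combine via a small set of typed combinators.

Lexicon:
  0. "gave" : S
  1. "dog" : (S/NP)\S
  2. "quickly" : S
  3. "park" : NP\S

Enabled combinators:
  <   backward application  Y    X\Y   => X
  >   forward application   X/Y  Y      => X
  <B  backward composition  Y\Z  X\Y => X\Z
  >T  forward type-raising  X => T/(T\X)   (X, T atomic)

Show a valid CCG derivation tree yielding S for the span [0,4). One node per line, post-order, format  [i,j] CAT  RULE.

[0,1] S  lex  "gave"
[1,2] (S/NP)\S  lex  "dog"
[0,2] S/NP  <  k=1
[2,3] S  lex  "quickly"
[3,4] NP\S  lex  "park"
[2,4] NP  <  k=3
[0,4] S  >  k=2

[0,4] S   >
  [0,2] S/NP   <
    [0,1] "gave" : S
    [1,2] "dog" : (S/NP)\S
  [2,4] NP   <
    [2,3] "quickly" : S
    [3,4] "park" : NP\S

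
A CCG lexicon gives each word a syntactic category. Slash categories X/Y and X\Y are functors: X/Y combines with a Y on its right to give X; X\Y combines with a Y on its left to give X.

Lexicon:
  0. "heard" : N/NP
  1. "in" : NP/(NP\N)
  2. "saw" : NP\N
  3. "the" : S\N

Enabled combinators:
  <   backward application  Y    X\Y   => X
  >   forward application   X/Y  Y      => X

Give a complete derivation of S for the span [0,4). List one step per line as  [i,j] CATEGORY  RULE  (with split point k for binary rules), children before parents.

[0,4] S   <
  [0,3] N   >
    [0,1] "heard" : N/NP
    [1,3] NP   >
      [1,2] "in" : NP/(NP\N)
      [2,3] "saw" : NP\N
  [3,4] "the" : S\N

[0,1] N/NP  lex  "heard"
[1,2] NP/(NP\N)  lex  "in"
[2,3] NP\N  lex  "saw"
[1,3] NP  >  k=2
[0,3] N  >  k=1
[3,4] S\N  lex  "the"
[0,4] S  <  k=3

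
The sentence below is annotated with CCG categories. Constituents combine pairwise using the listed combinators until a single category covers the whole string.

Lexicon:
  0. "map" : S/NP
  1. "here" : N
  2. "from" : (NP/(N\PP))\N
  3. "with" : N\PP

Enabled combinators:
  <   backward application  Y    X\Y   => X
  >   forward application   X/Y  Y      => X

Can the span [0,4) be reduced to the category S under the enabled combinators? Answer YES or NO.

YES

[0,4] S   >
  [0,1] "map" : S/NP
  [1,4] NP   >
    [1,3] NP/(N\PP)   <
      [1,2] "here" : N
      [2,3] "from" : (NP/(N\PP))\N
    [3,4] "with" : N\PP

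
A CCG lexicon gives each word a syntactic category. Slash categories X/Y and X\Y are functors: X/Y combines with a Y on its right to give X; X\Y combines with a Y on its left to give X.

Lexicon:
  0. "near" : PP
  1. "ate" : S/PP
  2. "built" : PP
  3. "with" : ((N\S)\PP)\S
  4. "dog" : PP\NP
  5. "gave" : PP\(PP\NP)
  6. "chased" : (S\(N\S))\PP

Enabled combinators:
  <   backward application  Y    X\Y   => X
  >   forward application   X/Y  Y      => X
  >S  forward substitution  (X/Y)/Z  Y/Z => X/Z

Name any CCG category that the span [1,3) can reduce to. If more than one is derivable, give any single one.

S

[0,7] S   <
  [0,4] N\S   <
    [0,1] "near" : PP
    [1,4] (N\S)\PP   <
      [1,3] S   >
        [1,2] "ate" : S/PP
        [2,3] "built" : PP
      [3,4] "with" : ((N\S)\PP)\S
  [4,7] S\(N\S)   <
    [4,6] PP   <
      [4,5] "dog" : PP\NP
      [5,6] "gave" : PP\(PP\NP)
    [6,7] "chased" : (S\(N\S))\PP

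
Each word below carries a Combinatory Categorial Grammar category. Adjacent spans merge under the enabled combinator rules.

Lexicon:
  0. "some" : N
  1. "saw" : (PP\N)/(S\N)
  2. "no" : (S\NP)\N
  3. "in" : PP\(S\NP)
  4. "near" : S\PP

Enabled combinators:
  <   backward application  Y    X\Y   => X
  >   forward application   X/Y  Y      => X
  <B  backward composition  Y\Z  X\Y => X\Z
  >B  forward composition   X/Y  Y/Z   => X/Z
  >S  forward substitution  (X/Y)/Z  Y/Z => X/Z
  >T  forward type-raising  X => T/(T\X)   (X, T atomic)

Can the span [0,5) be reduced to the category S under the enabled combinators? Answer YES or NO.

NO

N (PP\N)/(S\N) (S\NP)\N PP\(S\NP) S\PP
CKY chart[0,5] = {N/(N\PP), NP/(NP\PP), PP, PP/(PP\PP), S/(S\PP)}; S ∉ chart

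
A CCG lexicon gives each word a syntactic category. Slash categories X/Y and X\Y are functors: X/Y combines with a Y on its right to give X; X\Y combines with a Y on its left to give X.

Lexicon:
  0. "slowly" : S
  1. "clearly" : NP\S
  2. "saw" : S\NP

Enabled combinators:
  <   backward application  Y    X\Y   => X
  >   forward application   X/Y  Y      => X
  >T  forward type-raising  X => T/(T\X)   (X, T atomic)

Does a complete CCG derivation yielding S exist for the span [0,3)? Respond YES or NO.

[0,3] S   <
  [0,2] NP   <
    [0,1] "slowly" : S
    [1,2] "clearly" : NP\S
  [2,3] "saw" : S\NP

YES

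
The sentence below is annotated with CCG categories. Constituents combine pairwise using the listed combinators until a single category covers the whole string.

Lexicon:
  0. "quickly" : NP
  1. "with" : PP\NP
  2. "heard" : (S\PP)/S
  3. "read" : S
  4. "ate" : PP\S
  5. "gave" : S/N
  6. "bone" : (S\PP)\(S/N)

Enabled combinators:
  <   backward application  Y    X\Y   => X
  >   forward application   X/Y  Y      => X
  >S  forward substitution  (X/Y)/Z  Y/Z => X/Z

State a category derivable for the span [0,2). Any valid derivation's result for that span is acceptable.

[0,7] S   <
  [0,5] PP   <
    [0,4] S   <
      [0,2] PP   <
        [0,1] "quickly" : NP
        [1,2] "with" : PP\NP
      [2,4] S\PP   >
        [2,3] "heard" : (S\PP)/S
        [3,4] "read" : S
    [4,5] "ate" : PP\S
  [5,7] S\PP   <
    [5,6] "gave" : S/N
    [6,7] "bone" : (S\PP)\(S/N)

PP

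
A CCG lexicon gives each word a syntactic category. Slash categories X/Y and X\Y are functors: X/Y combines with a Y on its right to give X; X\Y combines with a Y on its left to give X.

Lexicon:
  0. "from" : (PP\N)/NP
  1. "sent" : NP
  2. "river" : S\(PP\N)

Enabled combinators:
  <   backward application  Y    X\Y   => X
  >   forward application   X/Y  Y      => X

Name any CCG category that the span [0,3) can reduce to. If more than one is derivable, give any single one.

S

[0,3] S   <
  [0,2] PP\N   >
    [0,1] "from" : (PP\N)/NP
    [1,2] "sent" : NP
  [2,3] "river" : S\(PP\N)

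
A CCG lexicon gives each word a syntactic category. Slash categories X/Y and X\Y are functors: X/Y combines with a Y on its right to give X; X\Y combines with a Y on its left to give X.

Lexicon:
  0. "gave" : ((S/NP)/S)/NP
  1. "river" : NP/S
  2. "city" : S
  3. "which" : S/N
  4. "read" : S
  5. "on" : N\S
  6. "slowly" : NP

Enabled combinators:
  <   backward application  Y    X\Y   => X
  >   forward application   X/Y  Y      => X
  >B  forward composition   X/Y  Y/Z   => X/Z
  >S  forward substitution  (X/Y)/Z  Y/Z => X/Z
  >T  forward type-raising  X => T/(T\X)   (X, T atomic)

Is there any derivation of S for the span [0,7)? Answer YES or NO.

YES

[0,7] S   >
  [0,6] S/NP   >
    [0,3] (S/NP)/S   >
      [0,1] "gave" : ((S/NP)/S)/NP
      [1,3] NP   >
        [1,2] "river" : NP/S
        [2,3] "city" : S
    [3,6] S   >
      [3,4] "which" : S/N
      [4,6] N   <
        [4,5] "read" : S
        [5,6] "on" : N\S
  [6,7] "slowly" : NP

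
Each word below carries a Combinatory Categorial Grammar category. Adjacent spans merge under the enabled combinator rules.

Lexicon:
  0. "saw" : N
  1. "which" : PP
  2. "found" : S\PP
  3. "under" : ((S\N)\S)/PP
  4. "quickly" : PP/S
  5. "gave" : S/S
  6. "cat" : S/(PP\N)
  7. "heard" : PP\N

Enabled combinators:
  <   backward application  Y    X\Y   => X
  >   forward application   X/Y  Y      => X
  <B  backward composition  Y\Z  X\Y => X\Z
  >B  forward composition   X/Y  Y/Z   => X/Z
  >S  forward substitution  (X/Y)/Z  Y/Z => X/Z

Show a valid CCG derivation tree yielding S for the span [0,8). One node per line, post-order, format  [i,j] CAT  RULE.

[0,8] S   <
  [0,1] "saw" : N
  [1,8] S\N   <
    [1,3] S   <
      [1,2] "which" : PP
      [2,3] "found" : S\PP
    [3,8] (S\N)\S   >
      [3,4] "under" : ((S\N)\S)/PP
      [4,8] PP   >
        [4,6] PP/S   >B
          [4,5] "quickly" : PP/S
          [5,6] "gave" : S/S
        [6,8] S   >
          [6,7] "cat" : S/(PP\N)
          [7,8] "heard" : PP\N

[0,1] N  lex  "saw"
[1,2] PP  lex  "which"
[2,3] S\PP  lex  "found"
[1,3] S  <  k=2
[3,4] ((S\N)\S)/PP  lex  "under"
[4,5] PP/S  lex  "quickly"
[5,6] S/S  lex  "gave"
[4,6] PP/S  >B  k=5
[6,7] S/(PP\N)  lex  "cat"
[7,8] PP\N  lex  "heard"
[6,8] S  >  k=7
[4,8] PP  >  k=6
[3,8] (S\N)\S  >  k=4
[1,8] S\N  <  k=3
[0,8] S  <  k=1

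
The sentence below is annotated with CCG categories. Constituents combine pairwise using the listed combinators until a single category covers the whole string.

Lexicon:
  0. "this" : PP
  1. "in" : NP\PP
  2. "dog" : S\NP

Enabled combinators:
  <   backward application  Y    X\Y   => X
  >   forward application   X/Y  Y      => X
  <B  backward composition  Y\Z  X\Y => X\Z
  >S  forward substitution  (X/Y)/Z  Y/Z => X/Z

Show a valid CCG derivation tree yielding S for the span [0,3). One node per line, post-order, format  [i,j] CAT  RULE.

[0,1] PP  lex  "this"
[1,2] NP\PP  lex  "in"
[0,2] NP  <  k=1
[2,3] S\NP  lex  "dog"
[0,3] S  <  k=2

[0,3] S   <
  [0,2] NP   <
    [0,1] "this" : PP
    [1,2] "in" : NP\PP
  [2,3] "dog" : S\NP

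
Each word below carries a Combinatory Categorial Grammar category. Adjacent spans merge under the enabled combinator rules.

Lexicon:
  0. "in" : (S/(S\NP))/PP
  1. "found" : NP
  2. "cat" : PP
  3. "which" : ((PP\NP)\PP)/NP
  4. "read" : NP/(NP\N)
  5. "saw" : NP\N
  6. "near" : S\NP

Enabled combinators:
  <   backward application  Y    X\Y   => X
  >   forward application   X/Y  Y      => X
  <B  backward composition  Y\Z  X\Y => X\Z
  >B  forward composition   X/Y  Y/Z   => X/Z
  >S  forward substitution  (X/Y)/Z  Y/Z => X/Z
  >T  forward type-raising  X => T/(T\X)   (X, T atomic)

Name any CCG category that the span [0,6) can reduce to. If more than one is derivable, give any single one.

S/(S\NP)

[0,7] S   >
  [0,6] S/(S\NP)   >
    [0,1] "in" : (S/(S\NP))/PP
    [1,6] PP   >
      [1,2] PP/(PP\NP)   >T
        [1,2] "found" : NP
      [2,6] PP\NP   <
        [2,3] "cat" : PP
        [3,6] (PP\NP)\PP   >
          [3,4] "which" : ((PP\NP)\PP)/NP
          [4,6] NP   >
            [4,5] "read" : NP/(NP\N)
            [5,6] "saw" : NP\N
  [6,7] "near" : S\NP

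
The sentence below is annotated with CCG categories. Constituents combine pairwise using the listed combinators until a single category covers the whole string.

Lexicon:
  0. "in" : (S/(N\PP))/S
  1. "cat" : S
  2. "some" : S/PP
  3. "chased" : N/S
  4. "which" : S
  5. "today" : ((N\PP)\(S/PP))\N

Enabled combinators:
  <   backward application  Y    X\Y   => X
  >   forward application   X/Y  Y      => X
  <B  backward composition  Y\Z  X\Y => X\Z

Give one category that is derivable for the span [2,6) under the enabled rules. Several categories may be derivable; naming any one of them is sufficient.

N\PP

[0,6] S   >
  [0,2] S/(N\PP)   >
    [0,1] "in" : (S/(N\PP))/S
    [1,2] "cat" : S
  [2,6] N\PP   <
    [2,3] "some" : S/PP
    [3,6] (N\PP)\(S/PP)   <
      [3,5] N   >
        [3,4] "chased" : N/S
        [4,5] "which" : S
      [5,6] "today" : ((N\PP)\(S/PP))\N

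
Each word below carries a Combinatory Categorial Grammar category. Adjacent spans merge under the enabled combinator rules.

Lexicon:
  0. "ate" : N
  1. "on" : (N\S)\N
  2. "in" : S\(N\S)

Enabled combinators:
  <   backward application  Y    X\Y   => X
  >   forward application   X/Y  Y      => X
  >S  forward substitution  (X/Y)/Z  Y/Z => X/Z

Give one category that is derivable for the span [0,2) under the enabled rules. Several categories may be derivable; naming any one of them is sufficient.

N\S

[0,3] S   <
  [0,2] N\S   <
    [0,1] "ate" : N
    [1,2] "on" : (N\S)\N
  [2,3] "in" : S\(N\S)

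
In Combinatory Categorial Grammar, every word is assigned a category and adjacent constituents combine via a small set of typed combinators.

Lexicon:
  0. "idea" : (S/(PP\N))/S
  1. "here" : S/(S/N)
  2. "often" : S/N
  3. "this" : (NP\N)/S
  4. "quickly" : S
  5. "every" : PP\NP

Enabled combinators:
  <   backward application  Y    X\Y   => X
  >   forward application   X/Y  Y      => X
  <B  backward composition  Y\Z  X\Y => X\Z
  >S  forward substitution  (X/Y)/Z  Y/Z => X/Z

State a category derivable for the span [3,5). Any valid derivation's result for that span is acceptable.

NP\N

[0,6] S   >
  [0,3] S/(PP\N)   >
    [0,1] "idea" : (S/(PP\N))/S
    [1,3] S   >
      [1,2] "here" : S/(S/N)
      [2,3] "often" : S/N
  [3,6] PP\N   <B
    [3,5] NP\N   >
      [3,4] "this" : (NP\N)/S
      [4,5] "quickly" : S
    [5,6] "every" : PP\NP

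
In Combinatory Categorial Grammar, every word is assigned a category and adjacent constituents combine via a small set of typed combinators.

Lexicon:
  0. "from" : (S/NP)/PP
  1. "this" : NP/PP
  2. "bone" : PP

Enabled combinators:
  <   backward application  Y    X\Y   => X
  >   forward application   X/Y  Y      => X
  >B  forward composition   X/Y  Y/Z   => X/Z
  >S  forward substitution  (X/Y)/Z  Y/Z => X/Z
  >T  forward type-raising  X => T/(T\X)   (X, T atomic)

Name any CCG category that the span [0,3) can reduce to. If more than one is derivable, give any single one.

[0,3] S   >
  [0,2] S/PP   >S
    [0,1] "from" : (S/NP)/PP
    [1,2] "this" : NP/PP
  [2,3] "bone" : PP

S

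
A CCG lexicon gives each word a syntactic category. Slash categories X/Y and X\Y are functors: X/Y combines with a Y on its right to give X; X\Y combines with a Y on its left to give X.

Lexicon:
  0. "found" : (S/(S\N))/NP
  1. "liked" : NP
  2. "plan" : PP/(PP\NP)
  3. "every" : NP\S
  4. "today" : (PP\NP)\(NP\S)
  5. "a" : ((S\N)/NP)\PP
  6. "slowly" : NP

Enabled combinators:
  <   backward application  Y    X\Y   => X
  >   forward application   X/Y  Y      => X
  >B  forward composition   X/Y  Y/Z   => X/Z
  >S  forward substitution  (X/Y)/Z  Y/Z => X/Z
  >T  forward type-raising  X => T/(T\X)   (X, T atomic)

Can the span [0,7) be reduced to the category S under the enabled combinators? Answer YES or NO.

YES

[0,7] S   >
  [0,2] S/(S\N)   >
    [0,1] "found" : (S/(S\N))/NP
    [1,2] "liked" : NP
  [2,7] S\N   >
    [2,6] (S\N)/NP   <
      [2,5] PP   >
        [2,3] "plan" : PP/(PP\NP)
        [3,5] PP\NP   <
          [3,4] "every" : NP\S
          [4,5] "today" : (PP\NP)\(NP\S)
      [5,6] "a" : ((S\N)/NP)\PP
    [6,7] "slowly" : NP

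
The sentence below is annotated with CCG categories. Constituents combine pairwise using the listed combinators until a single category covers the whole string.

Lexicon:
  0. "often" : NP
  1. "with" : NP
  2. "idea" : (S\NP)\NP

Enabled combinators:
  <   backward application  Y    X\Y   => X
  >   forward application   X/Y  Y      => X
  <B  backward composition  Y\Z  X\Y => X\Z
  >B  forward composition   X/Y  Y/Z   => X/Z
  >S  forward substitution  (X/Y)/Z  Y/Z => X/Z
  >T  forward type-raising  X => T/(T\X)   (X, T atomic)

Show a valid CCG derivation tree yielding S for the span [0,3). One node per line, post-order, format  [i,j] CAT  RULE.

[0,3] S   <
  [0,1] "often" : NP
  [1,3] S\NP   <
    [1,2] "with" : NP
    [2,3] "idea" : (S\NP)\NP

[0,1] NP  lex  "often"
[1,2] NP  lex  "with"
[2,3] (S\NP)\NP  lex  "idea"
[1,3] S\NP  <  k=2
[0,3] S  <  k=1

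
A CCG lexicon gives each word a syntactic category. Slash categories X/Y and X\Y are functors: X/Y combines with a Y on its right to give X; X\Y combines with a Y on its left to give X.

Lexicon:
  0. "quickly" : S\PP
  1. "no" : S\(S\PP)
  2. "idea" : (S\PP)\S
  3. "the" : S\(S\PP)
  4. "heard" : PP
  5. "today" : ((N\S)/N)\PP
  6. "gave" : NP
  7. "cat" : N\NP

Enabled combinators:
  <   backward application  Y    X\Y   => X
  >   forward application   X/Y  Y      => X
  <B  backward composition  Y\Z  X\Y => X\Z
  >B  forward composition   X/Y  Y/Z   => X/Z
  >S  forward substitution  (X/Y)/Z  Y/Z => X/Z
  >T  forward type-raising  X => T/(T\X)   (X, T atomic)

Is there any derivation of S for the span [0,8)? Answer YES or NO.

S\PP S\(S\PP) (S\PP)\S S\(S\PP) PP ((N\S)/N)\PP NP N\NP
CKY chart[0,8] = {N, N/(N\N), NP/(NP\N), PP/(PP\N), S/(S\N)}; S ∉ chart

NO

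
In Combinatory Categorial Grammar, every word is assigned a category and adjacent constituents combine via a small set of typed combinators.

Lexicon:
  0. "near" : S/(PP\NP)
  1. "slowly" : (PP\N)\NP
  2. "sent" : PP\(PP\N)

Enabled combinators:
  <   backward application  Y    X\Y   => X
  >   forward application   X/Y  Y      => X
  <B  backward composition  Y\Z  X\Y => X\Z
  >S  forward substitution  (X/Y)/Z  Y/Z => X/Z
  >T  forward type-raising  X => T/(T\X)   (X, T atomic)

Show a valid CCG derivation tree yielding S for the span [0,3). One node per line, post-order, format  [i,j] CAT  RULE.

[0,1] S/(PP\NP)  lex  "near"
[1,2] (PP\N)\NP  lex  "slowly"
[2,3] PP\(PP\N)  lex  "sent"
[1,3] PP\NP  <B  k=2
[0,3] S  >  k=1

[0,3] S   >
  [0,1] "near" : S/(PP\NP)
  [1,3] PP\NP   <B
    [1,2] "slowly" : (PP\N)\NP
    [2,3] "sent" : PP\(PP\N)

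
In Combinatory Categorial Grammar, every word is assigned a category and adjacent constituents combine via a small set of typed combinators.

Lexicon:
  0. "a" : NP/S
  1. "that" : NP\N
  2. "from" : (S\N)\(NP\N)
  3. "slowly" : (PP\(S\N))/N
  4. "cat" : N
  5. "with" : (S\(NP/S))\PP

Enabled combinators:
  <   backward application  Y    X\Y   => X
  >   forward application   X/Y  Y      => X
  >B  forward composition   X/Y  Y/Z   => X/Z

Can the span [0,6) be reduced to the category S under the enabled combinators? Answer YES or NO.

[0,6] S   <
  [0,1] "a" : NP/S
  [1,6] S\(NP/S)   <
    [1,5] PP   <
      [1,3] S\N   <
        [1,2] "that" : NP\N
        [2,3] "from" : (S\N)\(NP\N)
      [3,5] PP\(S\N)   >
        [3,4] "slowly" : (PP\(S\N))/N
        [4,5] "cat" : N
    [5,6] "with" : (S\(NP/S))\PP

YES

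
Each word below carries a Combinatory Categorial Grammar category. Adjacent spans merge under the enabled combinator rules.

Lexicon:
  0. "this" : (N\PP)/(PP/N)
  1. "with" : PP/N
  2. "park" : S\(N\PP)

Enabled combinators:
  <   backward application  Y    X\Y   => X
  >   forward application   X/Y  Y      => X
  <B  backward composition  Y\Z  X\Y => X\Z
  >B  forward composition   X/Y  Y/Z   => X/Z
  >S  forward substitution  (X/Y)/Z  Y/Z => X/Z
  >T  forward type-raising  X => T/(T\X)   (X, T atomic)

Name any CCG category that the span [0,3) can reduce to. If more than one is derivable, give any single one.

S

[0,3] S   <
  [0,2] N\PP   >
    [0,1] "this" : (N\PP)/(PP/N)
    [1,2] "with" : PP/N
  [2,3] "park" : S\(N\PP)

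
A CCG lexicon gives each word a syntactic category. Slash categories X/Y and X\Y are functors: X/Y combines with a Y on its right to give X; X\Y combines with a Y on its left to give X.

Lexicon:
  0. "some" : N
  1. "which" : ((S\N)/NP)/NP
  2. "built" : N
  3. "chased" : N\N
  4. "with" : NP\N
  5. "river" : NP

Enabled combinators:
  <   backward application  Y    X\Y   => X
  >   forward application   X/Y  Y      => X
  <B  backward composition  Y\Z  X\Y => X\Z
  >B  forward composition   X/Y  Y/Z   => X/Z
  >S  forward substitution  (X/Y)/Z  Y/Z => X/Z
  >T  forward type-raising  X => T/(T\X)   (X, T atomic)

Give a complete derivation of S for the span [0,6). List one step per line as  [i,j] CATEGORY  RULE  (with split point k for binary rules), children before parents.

[0,1] N  lex  "some"
[1,2] ((S\N)/NP)/NP  lex  "which"
[2,3] N  lex  "built"
[3,4] N\N  lex  "chased"
[4,5] NP\N  lex  "with"
[3,5] NP\N  <B  k=4
[2,5] NP  <  k=3
[1,5] (S\N)/NP  >  k=2
[5,6] NP  lex  "river"
[1,6] S\N  >  k=5
[0,6] S  <  k=1

[0,6] S   <
  [0,1] "some" : N
  [1,6] S\N   >
    [1,5] (S\N)/NP   >
      [1,2] "which" : ((S\N)/NP)/NP
      [2,5] NP   <
        [2,3] "built" : N
        [3,5] NP\N   <B
          [3,4] "chased" : N\N
          [4,5] "with" : NP\N
    [5,6] "river" : NP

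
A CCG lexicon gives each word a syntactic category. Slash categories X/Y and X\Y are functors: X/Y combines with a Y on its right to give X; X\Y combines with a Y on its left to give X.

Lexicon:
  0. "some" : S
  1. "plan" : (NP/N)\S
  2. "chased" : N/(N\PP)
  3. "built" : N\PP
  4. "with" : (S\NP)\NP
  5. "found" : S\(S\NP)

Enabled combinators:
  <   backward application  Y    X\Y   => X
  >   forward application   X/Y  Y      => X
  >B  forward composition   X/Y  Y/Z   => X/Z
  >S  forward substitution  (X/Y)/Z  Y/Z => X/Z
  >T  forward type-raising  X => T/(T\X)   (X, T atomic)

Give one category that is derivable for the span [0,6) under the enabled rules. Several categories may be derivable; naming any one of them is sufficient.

S

[0,6] S   <
  [0,5] S\NP   <
    [0,4] NP   >
      [0,2] NP/N   <
        [0,1] "some" : S
        [1,2] "plan" : (NP/N)\S
      [2,4] N   >
        [2,3] "chased" : N/(N\PP)
        [3,4] "built" : N\PP
    [4,5] "with" : (S\NP)\NP
  [5,6] "found" : S\(S\NP)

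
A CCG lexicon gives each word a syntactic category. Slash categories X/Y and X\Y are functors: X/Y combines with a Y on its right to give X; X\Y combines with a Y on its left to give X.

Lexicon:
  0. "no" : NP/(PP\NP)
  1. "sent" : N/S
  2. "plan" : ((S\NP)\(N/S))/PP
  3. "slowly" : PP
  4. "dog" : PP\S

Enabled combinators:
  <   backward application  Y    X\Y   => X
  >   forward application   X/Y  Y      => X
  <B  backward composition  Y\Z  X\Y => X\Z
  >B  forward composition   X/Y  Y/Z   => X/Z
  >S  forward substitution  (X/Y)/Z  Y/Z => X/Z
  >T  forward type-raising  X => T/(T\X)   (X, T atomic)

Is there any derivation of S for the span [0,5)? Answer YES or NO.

NO

NP/(PP\NP) N/S ((S\NP)\(N/S))/PP PP PP\S
CKY chart[0,5] = {N/(N\NP), NP, NP/(NP\NP), PP/(PP\NP), S/(S\NP)}; S ∉ chart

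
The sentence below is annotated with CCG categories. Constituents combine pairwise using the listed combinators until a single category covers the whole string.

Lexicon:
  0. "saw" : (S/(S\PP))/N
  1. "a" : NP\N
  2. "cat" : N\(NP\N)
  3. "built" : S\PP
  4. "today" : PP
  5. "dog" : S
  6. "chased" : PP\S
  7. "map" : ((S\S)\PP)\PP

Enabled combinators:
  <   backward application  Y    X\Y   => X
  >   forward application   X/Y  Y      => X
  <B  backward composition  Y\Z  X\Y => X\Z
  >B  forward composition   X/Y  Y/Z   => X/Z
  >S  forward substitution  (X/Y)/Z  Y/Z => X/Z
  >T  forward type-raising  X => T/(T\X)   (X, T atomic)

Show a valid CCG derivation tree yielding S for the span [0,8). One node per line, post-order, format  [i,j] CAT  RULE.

[0,8] S   >
  [0,3] S/(S\PP)   >
    [0,1] "saw" : (S/(S\PP))/N
    [1,3] N   <
      [1,2] "a" : NP\N
      [2,3] "cat" : N\(NP\N)
  [3,8] S\PP   <B
    [3,4] "built" : S\PP
    [4,8] S\S   <
      [4,5] "today" : PP
      [5,8] (S\S)\PP   <
        [5,7] PP   <
          [5,6] "dog" : S
          [6,7] "chased" : PP\S
        [7,8] "map" : ((S\S)\PP)\PP

[0,1] (S/(S\PP))/N  lex  "saw"
[1,2] NP\N  lex  "a"
[2,3] N\(NP\N)  lex  "cat"
[1,3] N  <  k=2
[0,3] S/(S\PP)  >  k=1
[3,4] S\PP  lex  "built"
[4,5] PP  lex  "today"
[5,6] S  lex  "dog"
[6,7] PP\S  lex  "chased"
[5,7] PP  <  k=6
[7,8] ((S\S)\PP)\PP  lex  "map"
[5,8] (S\S)\PP  <  k=7
[4,8] S\S  <  k=5
[3,8] S\PP  <B  k=4
[0,8] S  >  k=3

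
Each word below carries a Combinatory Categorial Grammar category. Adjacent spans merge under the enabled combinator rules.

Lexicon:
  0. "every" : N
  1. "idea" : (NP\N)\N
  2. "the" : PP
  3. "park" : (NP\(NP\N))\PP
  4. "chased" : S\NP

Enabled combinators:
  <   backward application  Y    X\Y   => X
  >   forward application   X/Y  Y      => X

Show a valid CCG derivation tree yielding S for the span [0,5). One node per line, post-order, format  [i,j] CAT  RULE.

[0,1] N  lex  "every"
[1,2] (NP\N)\N  lex  "idea"
[0,2] NP\N  <  k=1
[2,3] PP  lex  "the"
[3,4] (NP\(NP\N))\PP  lex  "park"
[2,4] NP\(NP\N)  <  k=3
[0,4] NP  <  k=2
[4,5] S\NP  lex  "chased"
[0,5] S  <  k=4

[0,5] S   <
  [0,4] NP   <
    [0,2] NP\N   <
      [0,1] "every" : N
      [1,2] "idea" : (NP\N)\N
    [2,4] NP\(NP\N)   <
      [2,3] "the" : PP
      [3,4] "park" : (NP\(NP\N))\PP
  [4,5] "chased" : S\NP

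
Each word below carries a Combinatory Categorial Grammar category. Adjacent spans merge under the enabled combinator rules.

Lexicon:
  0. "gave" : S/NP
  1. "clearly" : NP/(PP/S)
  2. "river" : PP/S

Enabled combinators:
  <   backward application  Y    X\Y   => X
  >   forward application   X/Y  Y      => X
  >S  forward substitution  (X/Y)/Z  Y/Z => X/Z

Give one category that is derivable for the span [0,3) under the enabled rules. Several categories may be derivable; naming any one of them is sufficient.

S

[0,3] S   >
  [0,1] "gave" : S/NP
  [1,3] NP   >
    [1,2] "clearly" : NP/(PP/S)
    [2,3] "river" : PP/S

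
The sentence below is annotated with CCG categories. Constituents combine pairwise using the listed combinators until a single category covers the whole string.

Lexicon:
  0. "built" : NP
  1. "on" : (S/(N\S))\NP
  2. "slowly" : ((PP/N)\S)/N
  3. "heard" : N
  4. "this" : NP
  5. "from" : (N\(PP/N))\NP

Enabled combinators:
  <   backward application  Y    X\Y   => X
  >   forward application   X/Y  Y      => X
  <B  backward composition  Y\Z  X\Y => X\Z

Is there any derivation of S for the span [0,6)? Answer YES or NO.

[0,6] S   >
  [0,2] S/(N\S)   <
    [0,1] "built" : NP
    [1,2] "on" : (S/(N\S))\NP
  [2,6] N\S   <B
    [2,4] (PP/N)\S   >
      [2,3] "slowly" : ((PP/N)\S)/N
      [3,4] "heard" : N
    [4,6] N\(PP/N)   <
      [4,5] "this" : NP
      [5,6] "from" : (N\(PP/N))\NP

YES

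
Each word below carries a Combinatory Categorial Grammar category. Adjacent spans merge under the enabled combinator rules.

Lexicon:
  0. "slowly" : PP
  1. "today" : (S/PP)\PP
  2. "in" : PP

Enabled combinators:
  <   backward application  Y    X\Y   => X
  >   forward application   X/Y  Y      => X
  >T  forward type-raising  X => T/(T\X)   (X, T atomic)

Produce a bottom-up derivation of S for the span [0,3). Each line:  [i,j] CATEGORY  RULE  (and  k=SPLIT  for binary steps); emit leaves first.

[0,1] PP  lex  "slowly"
[1,2] (S/PP)\PP  lex  "today"
[0,2] S/PP  <  k=1
[2,3] PP  lex  "in"
[0,3] S  >  k=2

[0,3] S   >
  [0,2] S/PP   <
    [0,1] "slowly" : PP
    [1,2] "today" : (S/PP)\PP
  [2,3] "in" : PP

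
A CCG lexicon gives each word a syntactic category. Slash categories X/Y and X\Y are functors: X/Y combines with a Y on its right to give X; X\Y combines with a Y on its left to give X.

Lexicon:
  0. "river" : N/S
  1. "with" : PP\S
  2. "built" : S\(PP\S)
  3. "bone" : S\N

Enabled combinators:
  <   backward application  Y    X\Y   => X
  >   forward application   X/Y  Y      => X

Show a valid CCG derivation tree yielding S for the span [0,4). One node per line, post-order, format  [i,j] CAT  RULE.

[0,4] S   <
  [0,3] N   >
    [0,1] "river" : N/S
    [1,3] S   <
      [1,2] "with" : PP\S
      [2,3] "built" : S\(PP\S)
  [3,4] "bone" : S\N

[0,1] N/S  lex  "river"
[1,2] PP\S  lex  "with"
[2,3] S\(PP\S)  lex  "built"
[1,3] S  <  k=2
[0,3] N  >  k=1
[3,4] S\N  lex  "bone"
[0,4] S  <  k=3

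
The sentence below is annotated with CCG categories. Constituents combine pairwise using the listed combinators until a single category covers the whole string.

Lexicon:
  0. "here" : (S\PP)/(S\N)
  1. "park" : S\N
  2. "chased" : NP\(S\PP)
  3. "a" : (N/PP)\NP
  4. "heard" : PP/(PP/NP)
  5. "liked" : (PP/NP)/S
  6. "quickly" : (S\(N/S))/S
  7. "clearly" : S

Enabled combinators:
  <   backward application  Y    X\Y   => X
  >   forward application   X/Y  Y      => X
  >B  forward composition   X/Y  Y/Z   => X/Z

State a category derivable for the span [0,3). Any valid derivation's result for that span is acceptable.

NP

[0,8] S   <
  [0,6] N/S   >B
    [0,4] N/PP   <
      [0,3] NP   <
        [0,2] S\PP   >
          [0,1] "here" : (S\PP)/(S\N)
          [1,2] "park" : S\N
        [2,3] "chased" : NP\(S\PP)
      [3,4] "a" : (N/PP)\NP
    [4,6] PP/S   >B
      [4,5] "heard" : PP/(PP/NP)
      [5,6] "liked" : (PP/NP)/S
  [6,8] S\(N/S)   >
    [6,7] "quickly" : (S\(N/S))/S
    [7,8] "clearly" : S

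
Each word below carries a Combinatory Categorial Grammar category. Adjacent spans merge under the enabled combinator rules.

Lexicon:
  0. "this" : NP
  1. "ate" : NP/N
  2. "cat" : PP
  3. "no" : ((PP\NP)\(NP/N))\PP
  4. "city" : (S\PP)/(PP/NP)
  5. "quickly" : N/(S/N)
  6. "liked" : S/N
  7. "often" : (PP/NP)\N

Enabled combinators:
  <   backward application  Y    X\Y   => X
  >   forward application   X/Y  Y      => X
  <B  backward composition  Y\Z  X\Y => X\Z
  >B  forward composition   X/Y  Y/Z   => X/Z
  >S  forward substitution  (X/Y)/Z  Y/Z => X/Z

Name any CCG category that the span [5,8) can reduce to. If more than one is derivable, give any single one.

[0,8] S   <
  [0,4] PP   <
    [0,1] "this" : NP
    [1,4] PP\NP   <
      [1,2] "ate" : NP/N
      [2,4] (PP\NP)\(NP/N)   <
        [2,3] "cat" : PP
        [3,4] "no" : ((PP\NP)\(NP/N))\PP
  [4,8] S\PP   >
    [4,5] "city" : (S\PP)/(PP/NP)
    [5,8] PP/NP   <
      [5,7] N   >
        [5,6] "quickly" : N/(S/N)
        [6,7] "liked" : S/N
      [7,8] "often" : (PP/NP)\N

PP/NP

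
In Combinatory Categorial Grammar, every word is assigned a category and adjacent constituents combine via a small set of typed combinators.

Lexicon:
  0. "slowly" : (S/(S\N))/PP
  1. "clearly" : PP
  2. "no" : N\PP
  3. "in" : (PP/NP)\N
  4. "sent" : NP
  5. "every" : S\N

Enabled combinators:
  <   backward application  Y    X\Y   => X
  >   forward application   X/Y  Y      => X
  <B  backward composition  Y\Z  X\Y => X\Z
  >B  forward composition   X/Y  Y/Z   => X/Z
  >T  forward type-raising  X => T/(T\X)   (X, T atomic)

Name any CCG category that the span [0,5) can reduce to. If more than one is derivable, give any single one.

[0,6] S   >
  [0,5] S/(S\N)   >
    [0,1] "slowly" : (S/(S\N))/PP
    [1,5] PP   >
      [1,4] PP/NP   <
        [1,3] N   >
          [1,2] N/(N\PP)   >T
            [1,2] "clearly" : PP
          [2,3] "no" : N\PP
        [3,4] "in" : (PP/NP)\N
      [4,5] "sent" : NP
  [5,6] "every" : S\N

S/(S\N)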